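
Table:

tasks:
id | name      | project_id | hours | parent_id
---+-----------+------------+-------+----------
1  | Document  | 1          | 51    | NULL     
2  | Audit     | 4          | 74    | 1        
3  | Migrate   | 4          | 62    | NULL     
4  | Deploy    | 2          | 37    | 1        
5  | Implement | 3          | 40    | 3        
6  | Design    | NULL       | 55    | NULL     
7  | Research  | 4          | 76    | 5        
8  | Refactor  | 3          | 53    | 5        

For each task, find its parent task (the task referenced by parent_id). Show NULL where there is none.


This is a self-join: tasks is joined to a second copy of itself, matching each row's parent_id to another row's id. Use LEFT JOIN so rows with parent_id=NULL are kept.
  - task 1 (Document): parent_id=NULL -> NULL
  - task 2 (Audit): parent_id=1 -> Document
  - task 3 (Migrate): parent_id=NULL -> NULL
  - task 4 (Deploy): parent_id=1 -> Document
  - task 5 (Implement): parent_id=3 -> Migrate
  - task 6 (Design): parent_id=NULL -> NULL
  - task 7 (Research): parent_id=5 -> Implement
  - task 8 (Refactor): parent_id=5 -> Implement

SQL:
SELECT a.name AS item, b.name AS parent
FROM tasks a
LEFT JOIN tasks b ON a.parent_id = b.id

Result:
item      | parent   
----------+----------
Document  | NULL     
Audit     | Document 
Migrate   | NULL     
Deploy    | Document 
Implement | Migrate  
Design    | NULL     
Research  | Implement
Refactor  | Implement


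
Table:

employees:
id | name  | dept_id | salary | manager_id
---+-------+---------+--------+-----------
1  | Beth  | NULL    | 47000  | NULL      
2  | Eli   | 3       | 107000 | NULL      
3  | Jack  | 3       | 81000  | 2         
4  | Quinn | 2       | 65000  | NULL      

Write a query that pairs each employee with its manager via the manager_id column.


This is a self-join: employees is joined to a second copy of itself, matching each row's manager_id to another row's id. Use LEFT JOIN so rows with manager_id=NULL are kept.
  - employee 1 (Beth): manager_id=NULL -> NULL
  - employee 2 (Eli): manager_id=NULL -> NULL
  - employee 3 (Jack): manager_id=2 -> Eli
  - employee 4 (Quinn): manager_id=NULL -> NULL

SQL:
SELECT a.name AS item, b.name AS manager
FROM employees a
LEFT JOIN employees b ON a.manager_id = b.id

Result:
item  | manager
------+--------
Beth  | NULL   
Eli   | NULL   
Jack  | Eli    
Quinn | NULL   


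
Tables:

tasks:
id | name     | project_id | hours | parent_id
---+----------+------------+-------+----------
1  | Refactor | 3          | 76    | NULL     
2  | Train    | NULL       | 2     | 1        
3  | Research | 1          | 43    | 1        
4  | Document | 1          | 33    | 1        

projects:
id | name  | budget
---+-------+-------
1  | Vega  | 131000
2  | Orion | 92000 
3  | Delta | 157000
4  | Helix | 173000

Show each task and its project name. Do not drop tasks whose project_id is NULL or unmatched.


LEFT JOIN keeps every row from tasks (the left table); where project_id has no match in projects, the project columns become NULL. Walk through each task:
  - task 1 (Refactor): project_id=3 -> matches Delta
  - task 2 (Train): project_id=NULL, no match -> kept with NULL
  - task 3 (Research): project_id=1 -> matches Vega
  - task 4 (Document): project_id=1 -> matches Vega
All 4 rows appear; 1 has NULL project.

SQL:
SELECT a.name, b.name AS project
FROM tasks a
LEFT JOIN projects b ON a.project_id = b.id

Result:
name     | project
---------+--------
Refactor | Delta  
Train    | NULL   
Research | Vega   
Document | Vega   


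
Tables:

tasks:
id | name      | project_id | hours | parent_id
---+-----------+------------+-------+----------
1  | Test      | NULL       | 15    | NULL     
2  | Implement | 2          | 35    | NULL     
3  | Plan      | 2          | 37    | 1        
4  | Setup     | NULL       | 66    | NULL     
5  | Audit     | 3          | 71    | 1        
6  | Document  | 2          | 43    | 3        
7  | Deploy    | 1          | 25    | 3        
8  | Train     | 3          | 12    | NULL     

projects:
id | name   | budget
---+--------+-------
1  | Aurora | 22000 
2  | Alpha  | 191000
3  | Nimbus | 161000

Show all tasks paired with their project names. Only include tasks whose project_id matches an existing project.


INNER JOIN keeps only tasks rows whose project_id matches an id in projects. Walk through each task:
  - task 1 (Test): project_id=NULL, no match -> dropped
  - task 2 (Implement): project_id=2 -> matches Alpha
  - task 3 (Plan): project_id=2 -> matches Alpha
  - task 4 (Setup): project_id=NULL, no match -> dropped
  - task 5 (Audit): project_id=3 -> matches Nimbus
  - task 6 (Document): project_id=2 -> matches Alpha
  - task 7 (Deploy): project_id=1 -> matches Aurora
  - task 8 (Train): project_id=3 -> matches Nimbus
So 2 of 8 rows are dropped.

SQL:
SELECT a.name, b.name AS project
FROM tasks a
INNER JOIN projects b ON a.project_id = b.id

Result:
name      | project
----------+--------
Implement | Alpha  
Plan      | Alpha  
Audit     | Nimbus 
Document  | Alpha  
Deploy    | Aurora 
Train     | Nimbus 


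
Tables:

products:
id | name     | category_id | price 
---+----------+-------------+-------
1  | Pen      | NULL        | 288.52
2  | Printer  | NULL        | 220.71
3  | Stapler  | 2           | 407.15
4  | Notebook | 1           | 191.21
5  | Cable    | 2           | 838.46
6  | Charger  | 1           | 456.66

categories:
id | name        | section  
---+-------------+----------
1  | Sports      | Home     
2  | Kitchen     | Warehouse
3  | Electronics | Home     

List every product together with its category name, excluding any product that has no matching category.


INNER JOIN keeps only products rows whose category_id matches an id in categories. Walk through each product:
  - product 1 (Pen): category_id=NULL, no match -> dropped
  - product 2 (Printer): category_id=NULL, no match -> dropped
  - product 3 (Stapler): category_id=2 -> matches Kitchen
  - product 4 (Notebook): category_id=1 -> matches Sports
  - product 5 (Cable): category_id=2 -> matches Kitchen
  - product 6 (Charger): category_id=1 -> matches Sports
So 2 of 6 rows are dropped.

SQL:
SELECT a.name, b.name AS category
FROM products a
INNER JOIN categories b ON a.category_id = b.id

Result:
name     | category
---------+---------
Stapler  | Kitchen 
Notebook | Sports  
Cable    | Kitchen 
Charger  | Sports  


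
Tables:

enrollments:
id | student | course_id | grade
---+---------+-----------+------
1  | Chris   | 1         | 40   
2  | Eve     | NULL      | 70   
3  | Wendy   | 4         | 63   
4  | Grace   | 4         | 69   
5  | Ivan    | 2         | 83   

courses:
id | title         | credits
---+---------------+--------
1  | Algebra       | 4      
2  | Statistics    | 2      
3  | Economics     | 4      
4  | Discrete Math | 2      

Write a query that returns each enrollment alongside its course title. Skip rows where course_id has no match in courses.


INNER JOIN keeps only enrollments rows whose course_id matches an id in courses. Walk through each enrollment:
  - enrollment 1 (Chris): course_id=1 -> matches Algebra
  - enrollment 2 (Eve): course_id=NULL, no match -> dropped
  - enrollment 3 (Wendy): course_id=4 -> matches Discrete Math
  - enrollment 4 (Grace): course_id=4 -> matches Discrete Math
  - enrollment 5 (Ivan): course_id=2 -> matches Statistics
So 1 of 5 rows is dropped.

SQL:
SELECT a.student, b.title AS course
FROM enrollments a
INNER JOIN courses b ON a.course_id = b.id

Result:
student | course       
--------+--------------
Chris   | Algebra      
Wendy   | Discrete Math
Grace   | Discrete Math
Ivan    | Statistics   


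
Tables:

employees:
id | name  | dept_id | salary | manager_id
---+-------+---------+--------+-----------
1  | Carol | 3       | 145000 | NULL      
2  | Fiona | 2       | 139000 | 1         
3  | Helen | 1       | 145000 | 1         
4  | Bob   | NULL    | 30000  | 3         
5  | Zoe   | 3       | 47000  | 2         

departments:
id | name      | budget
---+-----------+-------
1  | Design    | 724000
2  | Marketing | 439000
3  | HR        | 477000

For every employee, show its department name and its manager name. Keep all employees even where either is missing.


Two LEFT JOINs from the same base table employees: one to departments via dept_id, one to employees itself via manager_id. Both are LEFT so every employee is preserved.
Match against departments:
  - employee 1 (Carol): dept_id=3 -> matches HR
  - employee 2 (Fiona): dept_id=2 -> matches Marketing
  - employee 3 (Helen): dept_id=1 -> matches Design
  - employee 4 (Bob): dept_id=NULL, no match -> kept with NULL
  - employee 5 (Zoe): dept_id=3 -> matches HR
Match against employees (self):
  - employee 1 (Carol): manager_id=NULL -> NULL
  - employee 2 (Fiona): manager_id=1 -> Carol
  - employee 3 (Helen): manager_id=1 -> Carol
  - employee 4 (Bob): manager_id=3 -> Helen
  - employee 5 (Zoe): manager_id=2 -> Fiona

SQL:
SELECT a.name, b.name AS department, c.name AS manager
FROM employees a
LEFT JOIN departments b ON a.dept_id = b.id
LEFT JOIN employees c ON a.manager_id = c.id

Result:
name  | department | manager
------+------------+--------
Carol | HR         | NULL   
Fiona | Marketing  | Carol  
Helen | Design     | Carol  
Bob   | NULL       | Helen  
Zoe   | HR         | Fiona  


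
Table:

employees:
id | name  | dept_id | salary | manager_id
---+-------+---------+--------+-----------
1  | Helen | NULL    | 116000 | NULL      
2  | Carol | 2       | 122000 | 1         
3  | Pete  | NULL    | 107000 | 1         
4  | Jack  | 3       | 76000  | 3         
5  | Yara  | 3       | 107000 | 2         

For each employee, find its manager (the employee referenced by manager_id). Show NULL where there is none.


This is a self-join: employees is joined to a second copy of itself, matching each row's manager_id to another row's id. Use LEFT JOIN so rows with manager_id=NULL are kept.
  - employee 1 (Helen): manager_id=NULL -> NULL
  - employee 2 (Carol): manager_id=1 -> Helen
  - employee 3 (Pete): manager_id=1 -> Helen
  - employee 4 (Jack): manager_id=3 -> Pete
  - employee 5 (Yara): manager_id=2 -> Carol

SQL:
SELECT a.name AS item, b.name AS manager
FROM employees a
LEFT JOIN employees b ON a.manager_id = b.id

Result:
item  | manager
------+--------
Helen | NULL   
Carol | Helen  
Pete  | Helen  
Jack  | Pete   
Yara  | Carol  


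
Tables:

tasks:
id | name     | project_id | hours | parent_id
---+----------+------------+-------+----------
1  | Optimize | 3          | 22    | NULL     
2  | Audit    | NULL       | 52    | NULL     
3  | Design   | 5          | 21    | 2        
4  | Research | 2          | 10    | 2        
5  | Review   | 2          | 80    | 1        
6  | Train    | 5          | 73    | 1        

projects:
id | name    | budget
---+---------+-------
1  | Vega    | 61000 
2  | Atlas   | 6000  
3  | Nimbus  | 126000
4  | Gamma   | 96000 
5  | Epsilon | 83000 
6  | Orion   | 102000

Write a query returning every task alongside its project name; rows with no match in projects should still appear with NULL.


LEFT JOIN keeps every row from tasks (the left table); where project_id has no match in projects, the project columns become NULL. Walk through each task:
  - task 1 (Optimize): project_id=3 -> matches Nimbus
  - task 2 (Audit): project_id=NULL, no match -> kept with NULL
  - task 3 (Design): project_id=5 -> matches Epsilon
  - task 4 (Research): project_id=2 -> matches Atlas
  - task 5 (Review): project_id=2 -> matches Atlas
  - task 6 (Train): project_id=5 -> matches Epsilon
All 6 rows appear; 1 has NULL project.

SQL:
SELECT a.name, b.name AS project
FROM tasks a
LEFT JOIN projects b ON a.project_id = b.id

Result:
name     | project
---------+--------
Optimize | Nimbus 
Audit    | NULL   
Design   | Epsilon
Research | Atlas  
Review   | Atlas  
Train    | Epsilon


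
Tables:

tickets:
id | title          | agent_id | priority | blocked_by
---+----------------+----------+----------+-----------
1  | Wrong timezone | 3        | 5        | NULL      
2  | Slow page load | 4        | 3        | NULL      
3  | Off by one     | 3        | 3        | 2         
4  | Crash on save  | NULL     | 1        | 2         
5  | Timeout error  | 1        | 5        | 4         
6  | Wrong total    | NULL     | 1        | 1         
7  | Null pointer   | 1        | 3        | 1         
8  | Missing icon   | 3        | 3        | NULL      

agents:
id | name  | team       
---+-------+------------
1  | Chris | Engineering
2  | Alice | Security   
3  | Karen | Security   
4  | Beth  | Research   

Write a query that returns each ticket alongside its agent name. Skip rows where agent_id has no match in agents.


INNER JOIN keeps only tickets rows whose agent_id matches an id in agents. Walk through each ticket:
  - ticket 1 (Wrong timezone): agent_id=3 -> matches Karen
  - ticket 2 (Slow page load): agent_id=4 -> matches Beth
  - ticket 3 (Off by one): agent_id=3 -> matches Karen
  - ticket 4 (Crash on save): agent_id=NULL, no match -> dropped
  - ticket 5 (Timeout error): agent_id=1 -> matches Chris
  - ticket 6 (Wrong total): agent_id=NULL, no match -> dropped
  - ticket 7 (Null pointer): agent_id=1 -> matches Chris
  - ticket 8 (Missing icon): agent_id=3 -> matches Karen
So 2 of 8 rows are dropped.

SQL:
SELECT a.title, b.name AS agent
FROM tickets a
INNER JOIN agents b ON a.agent_id = b.id

Result:
title          | agent
---------------+------
Wrong timezone | Karen
Slow page load | Beth 
Off by one     | Karen
Timeout error  | Chris
Null pointer   | Chris
Missing icon   | Karen


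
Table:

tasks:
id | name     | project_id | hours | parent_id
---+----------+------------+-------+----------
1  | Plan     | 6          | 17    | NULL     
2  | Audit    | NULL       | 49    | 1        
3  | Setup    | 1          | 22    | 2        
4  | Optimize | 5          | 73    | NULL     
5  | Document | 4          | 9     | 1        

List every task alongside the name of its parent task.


This is a self-join: tasks is joined to a second copy of itself, matching each row's parent_id to another row's id. Use LEFT JOIN so rows with parent_id=NULL are kept.
  - task 1 (Plan): parent_id=NULL -> NULL
  - task 2 (Audit): parent_id=1 -> Plan
  - task 3 (Setup): parent_id=2 -> Audit
  - task 4 (Optimize): parent_id=NULL -> NULL
  - task 5 (Document): parent_id=1 -> Plan

SQL:
SELECT a.name AS item, b.name AS parent
FROM tasks a
LEFT JOIN tasks b ON a.parent_id = b.id

Result:
item     | parent
---------+-------
Plan     | NULL  
Audit    | Plan  
Setup    | Audit 
Optimize | NULL  
Document | Plan  


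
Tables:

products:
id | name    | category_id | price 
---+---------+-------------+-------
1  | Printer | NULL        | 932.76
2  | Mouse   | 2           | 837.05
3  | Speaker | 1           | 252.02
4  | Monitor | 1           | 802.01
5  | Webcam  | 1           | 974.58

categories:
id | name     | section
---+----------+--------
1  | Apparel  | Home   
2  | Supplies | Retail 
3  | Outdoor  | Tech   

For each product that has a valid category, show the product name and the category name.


INNER JOIN keeps only products rows whose category_id matches an id in categories. Walk through each product:
  - product 1 (Printer): category_id=NULL, no match -> dropped
  - product 2 (Mouse): category_id=2 -> matches Supplies
  - product 3 (Speaker): category_id=1 -> matches Apparel
  - product 4 (Monitor): category_id=1 -> matches Apparel
  - product 5 (Webcam): category_id=1 -> matches Apparel
So 1 of 5 rows is dropped.

SQL:
SELECT a.name, b.name AS category
FROM products a
INNER JOIN categories b ON a.category_id = b.id

Result:
name    | category
--------+---------
Mouse   | Supplies
Speaker | Apparel 
Monitor | Apparel 
Webcam  | Apparel 


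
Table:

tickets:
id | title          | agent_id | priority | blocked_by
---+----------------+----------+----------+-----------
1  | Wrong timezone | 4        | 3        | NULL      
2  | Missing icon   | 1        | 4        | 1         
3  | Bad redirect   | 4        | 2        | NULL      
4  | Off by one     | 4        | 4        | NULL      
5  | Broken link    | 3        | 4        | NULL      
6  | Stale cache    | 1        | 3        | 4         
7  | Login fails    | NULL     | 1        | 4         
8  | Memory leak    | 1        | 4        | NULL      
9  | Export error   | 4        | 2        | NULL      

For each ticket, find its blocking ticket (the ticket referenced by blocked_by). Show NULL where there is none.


This is a self-join: tickets is joined to a second copy of itself, matching each row's blocked_by to another row's id. Use LEFT JOIN so rows with blocked_by=NULL are kept.
  - ticket 1 (Wrong timezone): blocked_by=NULL -> NULL
  - ticket 2 (Missing icon): blocked_by=1 -> Wrong timezone
  - ticket 3 (Bad redirect): blocked_by=NULL -> NULL
  - ticket 4 (Off by one): blocked_by=NULL -> NULL
  - ticket 5 (Broken link): blocked_by=NULL -> NULL
  - ticket 6 (Stale cache): blocked_by=4 -> Off by one
  - ticket 7 (Login fails): blocked_by=4 -> Off by one
  - ticket 8 (Memory leak): blocked_by=NULL -> NULL
  - ticket 9 (Export error): blocked_by=NULL -> NULL

SQL:
SELECT a.title AS item, b.title AS blocked_by
FROM tickets a
LEFT JOIN tickets b ON a.blocked_by = b.id

Result:
item           | blocked_by    
---------------+---------------
Wrong timezone | NULL          
Missing icon   | Wrong timezone
Bad redirect   | NULL          
Off by one     | NULL          
Broken link    | NULL          
Stale cache    | Off by one    
Login fails    | Off by one    
Memory leak    | NULL          
Export error   | NULL          


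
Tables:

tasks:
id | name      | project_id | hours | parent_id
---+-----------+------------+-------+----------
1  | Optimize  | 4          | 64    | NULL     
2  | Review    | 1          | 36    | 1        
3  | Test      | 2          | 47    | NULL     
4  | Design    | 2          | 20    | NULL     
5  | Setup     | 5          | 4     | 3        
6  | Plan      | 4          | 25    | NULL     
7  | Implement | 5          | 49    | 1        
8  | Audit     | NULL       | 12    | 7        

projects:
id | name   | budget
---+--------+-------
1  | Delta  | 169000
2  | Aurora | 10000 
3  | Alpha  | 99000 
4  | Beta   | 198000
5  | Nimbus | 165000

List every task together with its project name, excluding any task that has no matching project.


INNER JOIN keeps only tasks rows whose project_id matches an id in projects. Walk through each task:
  - task 1 (Optimize): project_id=4 -> matches Beta
  - task 2 (Review): project_id=1 -> matches Delta
  - task 3 (Test): project_id=2 -> matches Aurora
  - task 4 (Design): project_id=2 -> matches Aurora
  - task 5 (Setup): project_id=5 -> matches Nimbus
  - task 6 (Plan): project_id=4 -> matches Beta
  - task 7 (Implement): project_id=5 -> matches Nimbus
  - task 8 (Audit): project_id=NULL, no match -> dropped
So 1 of 8 rows is dropped.

SQL:
SELECT a.name, b.name AS project
FROM tasks a
INNER JOIN projects b ON a.project_id = b.id

Result:
name      | project
----------+--------
Optimize  | Beta   
Review    | Delta  
Test      | Aurora 
Design    | Aurora 
Setup     | Nimbus 
Plan      | Beta   
Implement | Nimbus 


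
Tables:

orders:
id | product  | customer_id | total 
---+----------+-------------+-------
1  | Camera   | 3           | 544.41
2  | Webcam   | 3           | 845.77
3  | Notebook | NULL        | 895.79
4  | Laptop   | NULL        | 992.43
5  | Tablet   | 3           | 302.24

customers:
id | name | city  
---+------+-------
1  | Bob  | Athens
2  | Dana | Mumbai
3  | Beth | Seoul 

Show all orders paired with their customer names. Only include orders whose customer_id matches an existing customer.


INNER JOIN keeps only orders rows whose customer_id matches an id in customers. Walk through each order:
  - order 1 (Camera): customer_id=3 -> matches Beth
  - order 2 (Webcam): customer_id=3 -> matches Beth
  - order 3 (Notebook): customer_id=NULL, no match -> dropped
  - order 4 (Laptop): customer_id=NULL, no match -> dropped
  - order 5 (Tablet): customer_id=3 -> matches Beth
So 2 of 5 rows are dropped.

SQL:
SELECT a.product, b.name AS customer
FROM orders a
INNER JOIN customers b ON a.customer_id = b.id

Result:
product | customer
--------+---------
Camera  | Beth    
Webcam  | Beth    
Tablet  | Beth    


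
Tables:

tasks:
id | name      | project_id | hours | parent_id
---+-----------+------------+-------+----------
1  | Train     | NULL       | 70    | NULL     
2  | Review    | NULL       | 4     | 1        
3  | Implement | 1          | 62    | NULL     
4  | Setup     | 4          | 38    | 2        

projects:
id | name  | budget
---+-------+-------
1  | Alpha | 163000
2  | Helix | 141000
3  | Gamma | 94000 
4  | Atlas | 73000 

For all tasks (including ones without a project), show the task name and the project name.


LEFT JOIN keeps every row from tasks (the left table); where project_id has no match in projects, the project columns become NULL. Walk through each task:
  - task 1 (Train): project_id=NULL, no match -> kept with NULL
  - task 2 (Review): project_id=NULL, no match -> kept with NULL
  - task 3 (Implement): project_id=1 -> matches Alpha
  - task 4 (Setup): project_id=4 -> matches Atlas
All 4 rows appear; 2 have NULL project.

SQL:
SELECT a.name, b.name AS project
FROM tasks a
LEFT JOIN projects b ON a.project_id = b.id

Result:
name      | project
----------+--------
Train     | NULL   
Review    | NULL   
Implement | Alpha  
Setup     | Atlas  


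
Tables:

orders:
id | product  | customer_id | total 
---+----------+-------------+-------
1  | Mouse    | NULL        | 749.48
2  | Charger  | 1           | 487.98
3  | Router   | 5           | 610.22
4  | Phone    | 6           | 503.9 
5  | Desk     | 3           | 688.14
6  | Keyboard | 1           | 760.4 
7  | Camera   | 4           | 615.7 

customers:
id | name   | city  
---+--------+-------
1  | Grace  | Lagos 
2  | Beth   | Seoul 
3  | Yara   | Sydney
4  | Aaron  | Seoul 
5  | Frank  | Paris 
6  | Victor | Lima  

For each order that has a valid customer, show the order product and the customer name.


INNER JOIN keeps only orders rows whose customer_id matches an id in customers. Walk through each order:
  - order 1 (Mouse): customer_id=NULL, no match -> dropped
  - order 2 (Charger): customer_id=1 -> matches Grace
  - order 3 (Router): customer_id=5 -> matches Frank
  - order 4 (Phone): customer_id=6 -> matches Victor
  - order 5 (Desk): customer_id=3 -> matches Yara
  - order 6 (Keyboard): customer_id=1 -> matches Grace
  - order 7 (Camera): customer_id=4 -> matches Aaron
So 1 of 7 rows is dropped.

SQL:
SELECT a.product, b.name AS customer
FROM orders a
INNER JOIN customers b ON a.customer_id = b.id

Result:
product  | customer
---------+---------
Charger  | Grace   
Router   | Frank   
Phone    | Victor  
Desk     | Yara    
Keyboard | Grace   
Camera   | Aaron   


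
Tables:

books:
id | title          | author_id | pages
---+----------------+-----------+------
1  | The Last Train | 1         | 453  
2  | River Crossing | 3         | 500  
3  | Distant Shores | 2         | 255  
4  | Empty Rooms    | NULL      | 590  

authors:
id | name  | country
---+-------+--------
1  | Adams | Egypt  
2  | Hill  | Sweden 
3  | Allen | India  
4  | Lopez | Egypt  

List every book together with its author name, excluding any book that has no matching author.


INNER JOIN keeps only books rows whose author_id matches an id in authors. Walk through each book:
  - book 1 (The Last Train): author_id=1 -> matches Adams
  - book 2 (River Crossing): author_id=3 -> matches Allen
  - book 3 (Distant Shores): author_id=2 -> matches Hill
  - book 4 (Empty Rooms): author_id=NULL, no match -> dropped
So 1 of 4 rows is dropped.

SQL:
SELECT a.title, b.name AS author
FROM books a
INNER JOIN authors b ON a.author_id = b.id

Result:
title          | author
---------------+-------
The Last Train | Adams 
River Crossing | Allen 
Distant Shores | Hill  


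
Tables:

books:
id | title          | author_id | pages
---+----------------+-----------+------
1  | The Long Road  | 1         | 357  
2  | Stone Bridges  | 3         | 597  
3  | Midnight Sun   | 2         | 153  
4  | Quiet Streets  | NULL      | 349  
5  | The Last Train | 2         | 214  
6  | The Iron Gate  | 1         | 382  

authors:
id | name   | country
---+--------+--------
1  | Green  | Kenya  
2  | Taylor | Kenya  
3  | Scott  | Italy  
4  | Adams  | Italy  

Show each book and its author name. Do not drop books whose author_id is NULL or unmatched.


LEFT JOIN keeps every row from books (the left table); where author_id has no match in authors, the author columns become NULL. Walk through each book:
  - book 1 (The Long Road): author_id=1 -> matches Green
  - book 2 (Stone Bridges): author_id=3 -> matches Scott
  - book 3 (Midnight Sun): author_id=2 -> matches Taylor
  - book 4 (Quiet Streets): author_id=NULL, no match -> kept with NULL
  - book 5 (The Last Train): author_id=2 -> matches Taylor
  - book 6 (The Iron Gate): author_id=1 -> matches Green
All 6 rows appear; 1 has NULL author.

SQL:
SELECT a.title, b.name AS author
FROM books a
LEFT JOIN authors b ON a.author_id = b.id

Result:
title          | author
---------------+-------
The Long Road  | Green 
Stone Bridges  | Scott 
Midnight Sun   | Taylor
Quiet Streets  | NULL  
The Last Train | Taylor
The Iron Gate  | Green 


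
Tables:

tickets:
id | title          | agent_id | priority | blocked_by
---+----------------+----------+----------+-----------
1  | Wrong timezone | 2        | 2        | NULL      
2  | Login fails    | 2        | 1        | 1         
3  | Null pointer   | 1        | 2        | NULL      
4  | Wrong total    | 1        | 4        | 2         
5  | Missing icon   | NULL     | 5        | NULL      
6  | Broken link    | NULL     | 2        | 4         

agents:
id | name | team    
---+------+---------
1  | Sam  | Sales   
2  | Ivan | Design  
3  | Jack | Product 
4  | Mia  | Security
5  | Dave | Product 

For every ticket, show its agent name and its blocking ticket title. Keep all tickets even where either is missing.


Two LEFT JOINs from the same base table tickets: one to agents via agent_id, one to tickets itself via blocked_by. Both are LEFT so every ticket is preserved.
Match against agents:
  - ticket 1 (Wrong timezone): agent_id=2 -> matches Ivan
  - ticket 2 (Login fails): agent_id=2 -> matches Ivan
  - ticket 3 (Null pointer): agent_id=1 -> matches Sam
  - ticket 4 (Wrong total): agent_id=1 -> matches Sam
  - ticket 5 (Missing icon): agent_id=NULL, no match -> kept with NULL
  - ticket 6 (Broken link): agent_id=NULL, no match -> kept with NULL
Match against tickets (self):
  - ticket 1 (Wrong timezone): blocked_by=NULL -> NULL
  - ticket 2 (Login fails): blocked_by=1 -> Wrong timezone
  - ticket 3 (Null pointer): blocked_by=NULL -> NULL
  - ticket 4 (Wrong total): blocked_by=2 -> Login fails
  - ticket 5 (Missing icon): blocked_by=NULL -> NULL
  - ticket 6 (Broken link): blocked_by=4 -> Wrong total

SQL:
SELECT a.title, b.name AS agent, c.title AS blocked_by
FROM tickets a
LEFT JOIN agents b ON a.agent_id = b.id
LEFT JOIN tickets c ON a.blocked_by = c.id

Result:
title          | agent | blocked_by    
---------------+-------+---------------
Wrong timezone | Ivan  | NULL          
Login fails    | Ivan  | Wrong timezone
Null pointer   | Sam   | NULL          
Wrong total    | Sam   | Login fails   
Missing icon   | NULL  | NULL          
Broken link    | NULL  | Wrong total   


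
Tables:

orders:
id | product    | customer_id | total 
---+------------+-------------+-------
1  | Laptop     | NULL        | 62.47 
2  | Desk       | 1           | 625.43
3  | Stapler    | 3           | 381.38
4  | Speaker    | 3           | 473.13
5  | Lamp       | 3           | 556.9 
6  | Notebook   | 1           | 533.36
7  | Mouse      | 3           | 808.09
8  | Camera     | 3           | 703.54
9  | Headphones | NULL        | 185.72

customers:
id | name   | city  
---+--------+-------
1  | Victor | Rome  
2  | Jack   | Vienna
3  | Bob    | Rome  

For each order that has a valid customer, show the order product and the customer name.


INNER JOIN keeps only orders rows whose customer_id matches an id in customers. Walk through each order:
  - order 1 (Laptop): customer_id=NULL, no match -> dropped
  - order 2 (Desk): customer_id=1 -> matches Victor
  - order 3 (Stapler): customer_id=3 -> matches Bob
  - order 4 (Speaker): customer_id=3 -> matches Bob
  - order 5 (Lamp): customer_id=3 -> matches Bob
  - order 6 (Notebook): customer_id=1 -> matches Victor
  - order 7 (Mouse): customer_id=3 -> matches Bob
  - order 8 (Camera): customer_id=3 -> matches Bob
  - order 9 (Headphones): customer_id=NULL, no match -> dropped
So 2 of 9 rows are dropped.

SQL:
SELECT a.product, b.name AS customer
FROM orders a
INNER JOIN customers b ON a.customer_id = b.id

Result:
product  | customer
---------+---------
Desk     | Victor  
Stapler  | Bob     
Speaker  | Bob     
Lamp     | Bob     
Notebook | Victor  
Mouse    | Bob     
Camera   | Bob     


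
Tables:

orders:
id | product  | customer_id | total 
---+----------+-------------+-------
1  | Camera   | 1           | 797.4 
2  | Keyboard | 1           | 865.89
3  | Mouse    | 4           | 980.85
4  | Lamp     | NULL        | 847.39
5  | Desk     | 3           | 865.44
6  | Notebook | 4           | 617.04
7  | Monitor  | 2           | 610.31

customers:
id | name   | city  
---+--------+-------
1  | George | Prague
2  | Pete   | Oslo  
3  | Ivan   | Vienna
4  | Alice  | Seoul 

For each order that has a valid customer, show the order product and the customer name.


INNER JOIN keeps only orders rows whose customer_id matches an id in customers. Walk through each order:
  - order 1 (Camera): customer_id=1 -> matches George
  - order 2 (Keyboard): customer_id=1 -> matches George
  - order 3 (Mouse): customer_id=4 -> matches Alice
  - order 4 (Lamp): customer_id=NULL, no match -> dropped
  - order 5 (Desk): customer_id=3 -> matches Ivan
  - order 6 (Notebook): customer_id=4 -> matches Alice
  - order 7 (Monitor): customer_id=2 -> matches Pete
So 1 of 7 rows is dropped.

SQL:
SELECT a.product, b.name AS customer
FROM orders a
INNER JOIN customers b ON a.customer_id = b.id

Result:
product  | customer
---------+---------
Camera   | George  
Keyboard | George  
Mouse    | Alice   
Desk     | Ivan    
Notebook | Alice   
Monitor  | Pete    


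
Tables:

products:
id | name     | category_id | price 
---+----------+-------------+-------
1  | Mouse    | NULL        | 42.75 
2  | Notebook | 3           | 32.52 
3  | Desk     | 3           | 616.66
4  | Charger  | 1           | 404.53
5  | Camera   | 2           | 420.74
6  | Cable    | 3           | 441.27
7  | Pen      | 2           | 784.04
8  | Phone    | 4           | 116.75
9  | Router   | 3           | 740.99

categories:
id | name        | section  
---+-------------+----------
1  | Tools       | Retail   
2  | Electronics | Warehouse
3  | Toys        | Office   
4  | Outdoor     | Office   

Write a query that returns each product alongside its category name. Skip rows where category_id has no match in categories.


INNER JOIN keeps only products rows whose category_id matches an id in categories. Walk through each product:
  - product 1 (Mouse): category_id=NULL, no match -> dropped
  - product 2 (Notebook): category_id=3 -> matches Toys
  - product 3 (Desk): category_id=3 -> matches Toys
  - product 4 (Charger): category_id=1 -> matches Tools
  - product 5 (Camera): category_id=2 -> matches Electronics
  - product 6 (Cable): category_id=3 -> matches Toys
  - product 7 (Pen): category_id=2 -> matches Electronics
  - product 8 (Phone): category_id=4 -> matches Outdoor
  - product 9 (Router): category_id=3 -> matches Toys
So 1 of 9 rows is dropped.

SQL:
SELECT a.name, b.name AS category
FROM products a
INNER JOIN categories b ON a.category_id = b.id

Result:
name     | category   
---------+------------
Notebook | Toys       
Desk     | Toys       
Charger  | Tools      
Camera   | Electronics
Cable    | Toys       
Pen      | Electronics
Phone    | Outdoor    
Router   | Toys       


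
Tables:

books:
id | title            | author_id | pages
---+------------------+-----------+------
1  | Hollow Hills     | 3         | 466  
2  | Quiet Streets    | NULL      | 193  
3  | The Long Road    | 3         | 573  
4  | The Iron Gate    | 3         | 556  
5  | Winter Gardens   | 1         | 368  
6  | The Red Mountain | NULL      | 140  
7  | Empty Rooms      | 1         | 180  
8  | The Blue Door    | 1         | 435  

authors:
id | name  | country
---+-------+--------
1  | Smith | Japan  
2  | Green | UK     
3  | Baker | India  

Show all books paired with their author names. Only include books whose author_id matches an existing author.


INNER JOIN keeps only books rows whose author_id matches an id in authors. Walk through each book:
  - book 1 (Hollow Hills): author_id=3 -> matches Baker
  - book 2 (Quiet Streets): author_id=NULL, no match -> dropped
  - book 3 (The Long Road): author_id=3 -> matches Baker
  - book 4 (The Iron Gate): author_id=3 -> matches Baker
  - book 5 (Winter Gardens): author_id=1 -> matches Smith
  - book 6 (The Red Mountain): author_id=NULL, no match -> dropped
  - book 7 (Empty Rooms): author_id=1 -> matches Smith
  - book 8 (The Blue Door): author_id=1 -> matches Smith
So 2 of 8 rows are dropped.

SQL:
SELECT a.title, b.name AS author
FROM books a
INNER JOIN authors b ON a.author_id = b.id

Result:
title          | author
---------------+-------
Hollow Hills   | Baker 
The Long Road  | Baker 
The Iron Gate  | Baker 
Winter Gardens | Smith 
Empty Rooms    | Smith 
The Blue Door  | Smith 


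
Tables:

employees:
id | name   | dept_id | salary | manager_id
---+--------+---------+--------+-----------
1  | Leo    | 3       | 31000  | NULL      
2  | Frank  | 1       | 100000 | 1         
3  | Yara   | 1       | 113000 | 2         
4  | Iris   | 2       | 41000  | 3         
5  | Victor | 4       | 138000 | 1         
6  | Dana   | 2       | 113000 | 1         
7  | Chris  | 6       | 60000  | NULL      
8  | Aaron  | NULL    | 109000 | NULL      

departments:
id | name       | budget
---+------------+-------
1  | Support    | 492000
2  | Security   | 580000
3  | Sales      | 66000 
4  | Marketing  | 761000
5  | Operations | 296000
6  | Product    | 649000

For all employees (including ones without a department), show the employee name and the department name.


LEFT JOIN keeps every row from employees (the left table); where dept_id has no match in departments, the department columns become NULL. Walk through each employee:
  - employee 1 (Leo): dept_id=3 -> matches Sales
  - employee 2 (Frank): dept_id=1 -> matches Support
  - employee 3 (Yara): dept_id=1 -> matches Support
  - employee 4 (Iris): dept_id=2 -> matches Security
  - employee 5 (Victor): dept_id=4 -> matches Marketing
  - employee 6 (Dana): dept_id=2 -> matches Security
  - employee 7 (Chris): dept_id=6 -> matches Product
  - employee 8 (Aaron): dept_id=NULL, no match -> kept with NULL
All 8 rows appear; 1 has NULL department.

SQL:
SELECT a.name, b.name AS department
FROM employees a
LEFT JOIN departments b ON a.dept_id = b.id

Result:
name   | department
-------+-----------
Leo    | Sales     
Frank  | Support   
Yara   | Support   
Iris   | Security  
Victor | Marketing 
Dana   | Security  
Chris  | Product   
Aaron  | NULL      


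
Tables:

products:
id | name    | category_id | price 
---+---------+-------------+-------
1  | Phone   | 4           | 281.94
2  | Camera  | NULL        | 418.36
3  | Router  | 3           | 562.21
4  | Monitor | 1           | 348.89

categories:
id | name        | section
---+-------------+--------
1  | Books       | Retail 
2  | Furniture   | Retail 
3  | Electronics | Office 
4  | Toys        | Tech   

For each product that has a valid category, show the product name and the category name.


INNER JOIN keeps only products rows whose category_id matches an id in categories. Walk through each product:
  - product 1 (Phone): category_id=4 -> matches Toys
  - product 2 (Camera): category_id=NULL, no match -> dropped
  - product 3 (Router): category_id=3 -> matches Electronics
  - product 4 (Monitor): category_id=1 -> matches Books
So 1 of 4 rows is dropped.

SQL:
SELECT a.name, b.name AS category
FROM products a
INNER JOIN categories b ON a.category_id = b.id

Result:
name    | category   
--------+------------
Phone   | Toys       
Router  | Electronics
Monitor | Books      


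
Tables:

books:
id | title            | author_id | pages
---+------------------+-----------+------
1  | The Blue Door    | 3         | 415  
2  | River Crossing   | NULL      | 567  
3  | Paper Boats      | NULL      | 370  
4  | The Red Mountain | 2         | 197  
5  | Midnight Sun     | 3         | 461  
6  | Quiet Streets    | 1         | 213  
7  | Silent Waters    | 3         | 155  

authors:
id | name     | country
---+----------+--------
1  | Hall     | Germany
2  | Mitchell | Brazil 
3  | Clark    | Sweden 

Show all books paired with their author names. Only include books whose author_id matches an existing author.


INNER JOIN keeps only books rows whose author_id matches an id in authors. Walk through each book:
  - book 1 (The Blue Door): author_id=3 -> matches Clark
  - book 2 (River Crossing): author_id=NULL, no match -> dropped
  - book 3 (Paper Boats): author_id=NULL, no match -> dropped
  - book 4 (The Red Mountain): author_id=2 -> matches Mitchell
  - book 5 (Midnight Sun): author_id=3 -> matches Clark
  - book 6 (Quiet Streets): author_id=1 -> matches Hall
  - book 7 (Silent Waters): author_id=3 -> matches Clark
So 2 of 7 rows are dropped.

SQL:
SELECT a.title, b.name AS author
FROM books a
INNER JOIN authors b ON a.author_id = b.id

Result:
title            | author  
-----------------+---------
The Blue Door    | Clark   
The Red Mountain | Mitchell
Midnight Sun     | Clark   
Quiet Streets    | Hall    
Silent Waters    | Clark   


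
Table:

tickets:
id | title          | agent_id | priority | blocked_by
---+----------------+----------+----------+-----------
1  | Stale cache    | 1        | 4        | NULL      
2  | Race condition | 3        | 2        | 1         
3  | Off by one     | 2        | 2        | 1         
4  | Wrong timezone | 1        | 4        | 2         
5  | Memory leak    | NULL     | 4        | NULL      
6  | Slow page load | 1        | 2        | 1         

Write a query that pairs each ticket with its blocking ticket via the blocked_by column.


This is a self-join: tickets is joined to a second copy of itself, matching each row's blocked_by to another row's id. Use LEFT JOIN so rows with blocked_by=NULL are kept.
  - ticket 1 (Stale cache): blocked_by=NULL -> NULL
  - ticket 2 (Race condition): blocked_by=1 -> Stale cache
  - ticket 3 (Off by one): blocked_by=1 -> Stale cache
  - ticket 4 (Wrong timezone): blocked_by=2 -> Race condition
  - ticket 5 (Memory leak): blocked_by=NULL -> NULL
  - ticket 6 (Slow page load): blocked_by=1 -> Stale cache

SQL:
SELECT a.title AS item, b.title AS blocked_by
FROM tickets a
LEFT JOIN tickets b ON a.blocked_by = b.id

Result:
item           | blocked_by    
---------------+---------------
Stale cache    | NULL          
Race condition | Stale cache   
Off by one     | Stale cache   
Wrong timezone | Race condition
Memory leak    | NULL          
Slow page load | Stale cache   


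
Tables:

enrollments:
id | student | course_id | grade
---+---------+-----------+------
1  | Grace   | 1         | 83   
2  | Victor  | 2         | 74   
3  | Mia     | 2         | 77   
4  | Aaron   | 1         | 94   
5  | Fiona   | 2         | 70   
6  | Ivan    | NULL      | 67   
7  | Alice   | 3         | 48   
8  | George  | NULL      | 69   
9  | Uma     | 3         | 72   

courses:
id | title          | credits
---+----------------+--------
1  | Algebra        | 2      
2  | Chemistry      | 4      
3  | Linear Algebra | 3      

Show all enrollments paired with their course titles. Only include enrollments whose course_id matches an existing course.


INNER JOIN keeps only enrollments rows whose course_id matches an id in courses. Walk through each enrollment:
  - enrollment 1 (Grace): course_id=1 -> matches Algebra
  - enrollment 2 (Victor): course_id=2 -> matches Chemistry
  - enrollment 3 (Mia): course_id=2 -> matches Chemistry
  - enrollment 4 (Aaron): course_id=1 -> matches Algebra
  - enrollment 5 (Fiona): course_id=2 -> matches Chemistry
  - enrollment 6 (Ivan): course_id=NULL, no match -> dropped
  - enrollment 7 (Alice): course_id=3 -> matches Linear Algebra
  - enrollment 8 (George): course_id=NULL, no match -> dropped
  - enrollment 9 (Uma): course_id=3 -> matches Linear Algebra
So 2 of 9 rows are dropped.

SQL:
SELECT a.student, b.title AS course
FROM enrollments a
INNER JOIN courses b ON a.course_id = b.id

Result:
student | course        
--------+---------------
Grace   | Algebra       
Victor  | Chemistry     
Mia     | Chemistry     
Aaron   | Algebra       
Fiona   | Chemistry     
Alice   | Linear Algebra
Uma     | Linear Algebra
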